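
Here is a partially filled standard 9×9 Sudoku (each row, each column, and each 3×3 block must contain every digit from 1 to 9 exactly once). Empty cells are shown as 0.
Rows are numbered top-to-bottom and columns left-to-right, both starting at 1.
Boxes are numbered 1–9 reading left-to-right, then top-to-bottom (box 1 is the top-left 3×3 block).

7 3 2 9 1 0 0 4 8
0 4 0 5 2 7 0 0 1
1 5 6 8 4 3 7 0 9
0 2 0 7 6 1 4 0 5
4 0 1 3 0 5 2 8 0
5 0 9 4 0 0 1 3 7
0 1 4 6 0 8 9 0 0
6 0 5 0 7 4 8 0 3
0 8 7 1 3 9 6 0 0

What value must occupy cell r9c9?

Cell r9c9 itself could take any of {2, 4} by direct elimination.
Consider where 4 can go in row 9.
r9c1 is out (column 1 already has a 4).
r9c8 is out (column 8 already has a 4).
So the only cell in row 9 that can hold 4 is r9c9.
Therefore r9c9 = 4.

4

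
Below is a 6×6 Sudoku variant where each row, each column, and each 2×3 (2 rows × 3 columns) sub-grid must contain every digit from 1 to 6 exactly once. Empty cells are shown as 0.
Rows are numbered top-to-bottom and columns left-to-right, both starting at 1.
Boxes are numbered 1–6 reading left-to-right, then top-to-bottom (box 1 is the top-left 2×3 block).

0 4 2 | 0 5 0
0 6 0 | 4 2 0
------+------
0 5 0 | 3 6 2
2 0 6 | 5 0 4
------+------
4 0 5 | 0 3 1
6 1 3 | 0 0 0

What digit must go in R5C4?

6

Cell R5C4 itself could take any of {2, 6} by direct elimination.
Consider where 6 can go in row 5.
R5C2 is out (column 2 already has a 6).
So the only cell in row 5 that can hold 6 is R5C4.
Therefore R5C4 = 6.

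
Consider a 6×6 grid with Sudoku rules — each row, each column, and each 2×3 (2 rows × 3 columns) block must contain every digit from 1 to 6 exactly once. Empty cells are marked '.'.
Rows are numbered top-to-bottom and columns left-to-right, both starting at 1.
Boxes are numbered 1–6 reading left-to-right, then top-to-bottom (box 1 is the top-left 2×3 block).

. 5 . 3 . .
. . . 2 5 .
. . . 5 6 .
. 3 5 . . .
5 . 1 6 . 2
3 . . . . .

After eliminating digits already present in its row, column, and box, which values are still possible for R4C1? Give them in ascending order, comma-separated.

1,2,4,6

Row 4 already contains {3, 5}.
Column 1 already contains {3, 5}.
Its 2×3 block (box 3) already contains {3, 5}.
Removing those from 1–6 leaves {1, 2, 4, 6} as the candidates for R4C1.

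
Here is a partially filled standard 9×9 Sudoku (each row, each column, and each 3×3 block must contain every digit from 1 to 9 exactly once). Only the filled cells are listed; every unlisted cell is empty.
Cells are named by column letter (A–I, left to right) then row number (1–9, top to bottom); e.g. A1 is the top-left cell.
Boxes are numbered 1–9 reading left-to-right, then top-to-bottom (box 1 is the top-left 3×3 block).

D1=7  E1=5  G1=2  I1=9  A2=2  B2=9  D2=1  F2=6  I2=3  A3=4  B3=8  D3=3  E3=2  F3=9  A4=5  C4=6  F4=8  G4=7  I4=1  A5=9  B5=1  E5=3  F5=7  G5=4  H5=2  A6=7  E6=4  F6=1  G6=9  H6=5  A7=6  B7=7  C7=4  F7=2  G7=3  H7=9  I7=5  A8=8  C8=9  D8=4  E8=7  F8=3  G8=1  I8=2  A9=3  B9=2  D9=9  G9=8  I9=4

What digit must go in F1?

4

Row 1 already contains {2, 5, 7, 9}.
Column F already contains {1, 2, 3, 6, 7, 8, 9}.
Its 3×3 block (box 2) already contains {1, 2, 3, 5, 6, 7, 9}.
The only value from 1–9 not eliminated is 4, so F1 = 4.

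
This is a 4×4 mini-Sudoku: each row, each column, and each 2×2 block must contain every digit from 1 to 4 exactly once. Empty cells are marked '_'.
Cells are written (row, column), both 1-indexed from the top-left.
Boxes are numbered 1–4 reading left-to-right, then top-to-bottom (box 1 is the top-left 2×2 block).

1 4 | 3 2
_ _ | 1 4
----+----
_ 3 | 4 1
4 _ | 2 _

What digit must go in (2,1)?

3

Cell (2,1) itself could take any of {2, 3} by direct elimination.
Consider where 3 can go in column 1.
(3,1) is out (row 3 already has a 3).
So the only cell in column 1 that can hold 3 is (2,1).
Therefore (2,1) = 3.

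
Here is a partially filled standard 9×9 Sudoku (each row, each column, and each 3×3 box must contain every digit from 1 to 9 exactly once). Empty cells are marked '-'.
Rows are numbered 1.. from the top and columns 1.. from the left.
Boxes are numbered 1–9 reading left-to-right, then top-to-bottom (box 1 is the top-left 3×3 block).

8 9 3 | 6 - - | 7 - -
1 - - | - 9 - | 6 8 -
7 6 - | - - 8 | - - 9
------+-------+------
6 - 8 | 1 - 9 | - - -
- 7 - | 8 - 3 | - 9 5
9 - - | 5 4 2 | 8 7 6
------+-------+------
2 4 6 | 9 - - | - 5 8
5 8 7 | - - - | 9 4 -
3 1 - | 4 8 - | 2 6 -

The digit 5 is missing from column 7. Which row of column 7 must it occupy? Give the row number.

3

Consider where 5 can go in column 7.
row 4, column 7 is out (box 6 already has a 5).
row 5, column 7 is out (row 5 already has a 5).
row 7, column 7 is out (row 7 already has a 5).
So the only cell in column 7 that can hold 5 is row 3, column 7.
That is row 3.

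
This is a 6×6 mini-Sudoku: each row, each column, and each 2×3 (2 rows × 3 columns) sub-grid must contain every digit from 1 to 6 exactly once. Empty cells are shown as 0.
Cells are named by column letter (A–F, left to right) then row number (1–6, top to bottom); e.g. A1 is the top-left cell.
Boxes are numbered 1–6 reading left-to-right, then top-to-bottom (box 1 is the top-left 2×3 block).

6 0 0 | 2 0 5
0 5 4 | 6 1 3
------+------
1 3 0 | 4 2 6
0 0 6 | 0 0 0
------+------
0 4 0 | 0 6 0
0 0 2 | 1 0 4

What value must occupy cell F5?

2

Row 5 already contains {4, 6}.
Column F already contains {3, 4, 5, 6}.
Its 2×3 block (box 6) already contains {1, 4, 6}.
The only value from 1–6 not eliminated is 2, so F5 = 2.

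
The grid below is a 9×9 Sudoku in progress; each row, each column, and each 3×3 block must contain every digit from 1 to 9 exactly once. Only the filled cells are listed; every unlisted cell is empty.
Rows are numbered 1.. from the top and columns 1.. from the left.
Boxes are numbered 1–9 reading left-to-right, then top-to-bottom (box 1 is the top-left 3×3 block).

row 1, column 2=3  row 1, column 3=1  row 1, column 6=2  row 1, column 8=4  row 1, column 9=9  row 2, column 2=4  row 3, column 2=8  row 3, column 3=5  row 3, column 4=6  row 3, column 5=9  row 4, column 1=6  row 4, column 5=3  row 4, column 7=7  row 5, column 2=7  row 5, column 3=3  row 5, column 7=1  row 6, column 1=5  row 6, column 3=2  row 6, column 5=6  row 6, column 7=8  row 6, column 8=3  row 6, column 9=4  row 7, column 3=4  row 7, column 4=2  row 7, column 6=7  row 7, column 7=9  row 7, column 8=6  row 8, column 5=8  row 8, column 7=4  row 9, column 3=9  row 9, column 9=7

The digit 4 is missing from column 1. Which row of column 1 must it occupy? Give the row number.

Consider where 4 can go in column 1.
row 1, column 1 is out (row 1 already has a 4). row 2, column 1 is out (row 2 already has a 4). row 3, column 1 is out (box 1 already has a 4). row 7, column 1 is out (row 7 already has a 4). The remaining empty cells in column 1 are similarly blocked.
So the only cell in column 1 that can hold 4 is row 5, column 1.
That is row 5.

5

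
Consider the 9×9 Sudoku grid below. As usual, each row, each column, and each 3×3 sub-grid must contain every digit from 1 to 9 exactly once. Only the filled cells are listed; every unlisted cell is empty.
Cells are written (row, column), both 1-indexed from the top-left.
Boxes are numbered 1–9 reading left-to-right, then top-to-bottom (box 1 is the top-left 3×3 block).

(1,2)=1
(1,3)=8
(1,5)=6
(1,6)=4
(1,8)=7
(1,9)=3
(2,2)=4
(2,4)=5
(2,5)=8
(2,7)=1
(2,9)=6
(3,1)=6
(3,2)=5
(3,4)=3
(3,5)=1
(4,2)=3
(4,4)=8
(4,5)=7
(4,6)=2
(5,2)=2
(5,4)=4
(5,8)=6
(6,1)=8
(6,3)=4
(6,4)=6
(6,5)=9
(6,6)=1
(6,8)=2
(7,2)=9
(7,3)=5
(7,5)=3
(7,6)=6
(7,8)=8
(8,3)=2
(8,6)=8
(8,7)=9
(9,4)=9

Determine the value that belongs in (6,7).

3

Cell (6,7) itself could take any of {3, 5, 7} by direct elimination.
Consider where 3 can go in row 6.
(6,2) is out (column 2 already has a 3).
(6,9) is out (column 9 already has a 3).
So the only cell in row 6 that can hold 3 is (6,7).
Therefore (6,7) = 3.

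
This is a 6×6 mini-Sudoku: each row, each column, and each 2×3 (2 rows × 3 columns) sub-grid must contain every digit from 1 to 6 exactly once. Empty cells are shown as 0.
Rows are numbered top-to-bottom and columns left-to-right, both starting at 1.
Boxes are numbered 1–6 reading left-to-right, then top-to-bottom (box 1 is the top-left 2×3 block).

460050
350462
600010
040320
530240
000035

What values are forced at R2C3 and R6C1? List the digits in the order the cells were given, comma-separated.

For R2C3:
  Row 2 already contains {2, 3, 4, 5, 6}.
  Column 3 already contains {}.
  Its 2×3 block (box 1) already contains {3, 4, 5, 6}.
  The only value from 1–6 not eliminated is 1, so R2C3 = 1.
For R6C1:
  Consider where 2 can go in column 1.
  R4C1 is out (row 4 already has a 2).
  So the only cell in column 1 that can hold 2 is R6C1.
  So R6C1 = 2.

1,2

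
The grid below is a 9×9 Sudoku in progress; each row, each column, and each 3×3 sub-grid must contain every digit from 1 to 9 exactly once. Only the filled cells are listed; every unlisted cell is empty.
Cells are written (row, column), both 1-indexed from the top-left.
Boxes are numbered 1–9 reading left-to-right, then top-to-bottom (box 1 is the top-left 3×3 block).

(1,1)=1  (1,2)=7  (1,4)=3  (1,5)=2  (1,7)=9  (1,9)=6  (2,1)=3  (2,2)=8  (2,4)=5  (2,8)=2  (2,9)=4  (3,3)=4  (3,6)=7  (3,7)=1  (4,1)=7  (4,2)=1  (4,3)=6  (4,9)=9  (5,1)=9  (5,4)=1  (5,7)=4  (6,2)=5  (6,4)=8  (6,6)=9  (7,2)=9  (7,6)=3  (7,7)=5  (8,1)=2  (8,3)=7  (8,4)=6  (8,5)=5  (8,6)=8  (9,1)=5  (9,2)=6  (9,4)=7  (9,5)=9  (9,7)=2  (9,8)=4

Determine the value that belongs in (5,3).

Cell (5,3) itself could take any of {2, 3, 8} by direct elimination.
Consider where 8 can go in box 4.
(5,2) is out (column 2 already has a 8).
(6,1) is out (row 6 already has a 8).
(6,3) is out (row 6 already has a 8).
So the only cell in box 4 that can hold 8 is (5,3).
Therefore (5,3) = 8.

8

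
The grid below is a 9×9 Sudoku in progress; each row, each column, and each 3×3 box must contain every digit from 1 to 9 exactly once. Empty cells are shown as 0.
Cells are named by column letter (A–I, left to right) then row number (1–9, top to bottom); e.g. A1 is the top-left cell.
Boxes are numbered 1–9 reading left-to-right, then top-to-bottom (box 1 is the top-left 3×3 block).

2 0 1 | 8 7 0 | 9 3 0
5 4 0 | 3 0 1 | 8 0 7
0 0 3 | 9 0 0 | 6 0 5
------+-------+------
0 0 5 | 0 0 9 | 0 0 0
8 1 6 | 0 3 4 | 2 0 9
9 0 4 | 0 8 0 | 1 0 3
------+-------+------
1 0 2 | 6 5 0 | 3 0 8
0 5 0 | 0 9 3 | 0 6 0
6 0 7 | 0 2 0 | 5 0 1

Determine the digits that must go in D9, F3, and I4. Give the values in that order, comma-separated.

For D9:
  Row 9 already contains {1, 2, 5, 6, 7}.
  Column D already contains {3, 6, 8, 9}.
  Its 3×3 block (box 8) already contains {2, 3, 5, 6, 9}.
  The only value from 1–9 not eliminated is 4, so D9 = 4.
For F3:
  Row 3 already contains {3, 5, 6, 9}.
  Column F already contains {1, 3, 4, 9}.
  Its 3×3 block (box 2) already contains {1, 3, 7, 8, 9}.
  The only value from 1–9 not eliminated is 2, so F3 = 2.
For I4:
  Consider where 6 can go in box 6.
  G4 is out (column G already has a 6).
  H4 is out (column H already has a 6).
  H5 is out (row 5 already has a 6).
  H6 is out (column H already has a 6).
  So the only cell in box 6 that can hold 6 is I4.
  So I4 = 6.

4,2,6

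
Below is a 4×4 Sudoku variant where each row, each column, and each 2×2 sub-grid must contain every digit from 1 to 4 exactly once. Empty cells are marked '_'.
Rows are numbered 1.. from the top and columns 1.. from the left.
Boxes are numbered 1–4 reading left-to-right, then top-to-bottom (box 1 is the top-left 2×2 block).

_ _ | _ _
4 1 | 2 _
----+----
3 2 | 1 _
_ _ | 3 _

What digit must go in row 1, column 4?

1

Cell row 1, column 4 itself could take any of {1, 3, 4} by direct elimination.
Consider where 1 can go in row 1.
row 1, column 1 is out (box 1 already has a 1).
row 1, column 2 is out (column 2 already has a 1).
row 1, column 3 is out (column 3 already has a 1).
So the only cell in row 1 that can hold 1 is row 1, column 4.
Therefore row 1, column 4 = 1.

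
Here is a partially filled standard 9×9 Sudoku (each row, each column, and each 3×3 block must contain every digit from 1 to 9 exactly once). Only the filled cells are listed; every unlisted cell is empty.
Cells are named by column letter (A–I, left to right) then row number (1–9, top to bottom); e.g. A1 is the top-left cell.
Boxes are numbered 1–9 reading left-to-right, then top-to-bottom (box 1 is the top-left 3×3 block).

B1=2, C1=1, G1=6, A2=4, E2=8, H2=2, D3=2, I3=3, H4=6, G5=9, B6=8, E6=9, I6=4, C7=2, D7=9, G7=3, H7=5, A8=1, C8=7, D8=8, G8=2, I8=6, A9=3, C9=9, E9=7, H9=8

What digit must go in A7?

Cell A7 itself could take any of {6, 8} by direct elimination.
Consider where 8 can go in box 7.
B7 is out (column B already has a 8).
B8 is out (row 8 already has a 8).
B9 is out (row 9 already has a 8).
So the only cell in box 7 that can hold 8 is A7.
Therefore A7 = 8.

8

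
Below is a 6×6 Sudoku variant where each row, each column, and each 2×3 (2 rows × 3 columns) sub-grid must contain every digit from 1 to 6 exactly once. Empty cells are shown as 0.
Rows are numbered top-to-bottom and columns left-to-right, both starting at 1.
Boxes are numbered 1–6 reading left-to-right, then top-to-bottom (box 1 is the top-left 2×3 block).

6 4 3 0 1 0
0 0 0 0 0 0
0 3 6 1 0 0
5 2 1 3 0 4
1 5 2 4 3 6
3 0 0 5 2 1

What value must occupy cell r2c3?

5

Row 2 already contains {}.
Column 3 already contains {1, 2, 3, 6}.
Its 2×3 block (box 1) already contains {3, 4, 6}.
The only value from 1–6 not eliminated is 5, so r2c3 = 5.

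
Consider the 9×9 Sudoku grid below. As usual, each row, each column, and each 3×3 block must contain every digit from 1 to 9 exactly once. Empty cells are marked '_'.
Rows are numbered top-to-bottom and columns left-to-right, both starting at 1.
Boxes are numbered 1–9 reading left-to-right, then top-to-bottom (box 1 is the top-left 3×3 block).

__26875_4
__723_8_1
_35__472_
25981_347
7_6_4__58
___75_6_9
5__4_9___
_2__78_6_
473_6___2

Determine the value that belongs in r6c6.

Cell r6c6 itself could take any of {2, 3} by direct elimination.
Consider where 2 can go in row 6.
r6c1 is out (column 1 already has a 2).
r6c2 is out (column 2 already has a 2).
r6c3 is out (column 3 already has a 2).
r6c8 is out (column 8 already has a 2).
So the only cell in row 6 that can hold 2 is r6c6.
Therefore r6c6 = 2.

2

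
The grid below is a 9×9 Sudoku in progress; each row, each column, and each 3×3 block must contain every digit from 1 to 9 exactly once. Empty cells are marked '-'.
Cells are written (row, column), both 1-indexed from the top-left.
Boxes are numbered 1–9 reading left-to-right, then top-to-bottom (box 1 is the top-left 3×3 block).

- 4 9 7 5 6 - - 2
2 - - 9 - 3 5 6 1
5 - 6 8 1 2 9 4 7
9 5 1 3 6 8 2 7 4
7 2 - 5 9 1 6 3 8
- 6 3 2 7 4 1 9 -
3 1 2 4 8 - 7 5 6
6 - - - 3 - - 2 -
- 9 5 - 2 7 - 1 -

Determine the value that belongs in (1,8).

Row 1 already contains {2, 4, 5, 6, 7, 9}.
Column 8 already contains {1, 2, 3, 4, 5, 6, 7, 9}.
Its 3×3 block (box 3) already contains {1, 2, 4, 5, 6, 7, 9}.
The only value from 1–9 not eliminated is 8, so (1,8) = 8.

8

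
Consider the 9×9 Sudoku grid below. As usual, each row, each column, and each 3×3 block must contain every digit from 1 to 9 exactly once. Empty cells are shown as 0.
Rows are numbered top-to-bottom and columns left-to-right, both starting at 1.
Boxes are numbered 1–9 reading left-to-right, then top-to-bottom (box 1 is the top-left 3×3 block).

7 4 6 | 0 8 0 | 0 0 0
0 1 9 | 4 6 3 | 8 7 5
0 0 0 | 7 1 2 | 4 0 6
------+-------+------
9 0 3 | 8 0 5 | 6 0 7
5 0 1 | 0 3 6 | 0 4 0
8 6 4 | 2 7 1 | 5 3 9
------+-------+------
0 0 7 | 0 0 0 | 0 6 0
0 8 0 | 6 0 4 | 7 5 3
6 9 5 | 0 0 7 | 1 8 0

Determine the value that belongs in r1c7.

Cell r1c7 itself could take any of {2, 3, 9} by direct elimination.
Consider where 3 can go in row 1.
r1c4 is out (box 2 already has a 3).
r1c6 is out (column 6 already has a 3).
r1c8 is out (column 8 already has a 3).
r1c9 is out (column 9 already has a 3).
So the only cell in row 1 that can hold 3 is r1c7.
Therefore r1c7 = 3.

3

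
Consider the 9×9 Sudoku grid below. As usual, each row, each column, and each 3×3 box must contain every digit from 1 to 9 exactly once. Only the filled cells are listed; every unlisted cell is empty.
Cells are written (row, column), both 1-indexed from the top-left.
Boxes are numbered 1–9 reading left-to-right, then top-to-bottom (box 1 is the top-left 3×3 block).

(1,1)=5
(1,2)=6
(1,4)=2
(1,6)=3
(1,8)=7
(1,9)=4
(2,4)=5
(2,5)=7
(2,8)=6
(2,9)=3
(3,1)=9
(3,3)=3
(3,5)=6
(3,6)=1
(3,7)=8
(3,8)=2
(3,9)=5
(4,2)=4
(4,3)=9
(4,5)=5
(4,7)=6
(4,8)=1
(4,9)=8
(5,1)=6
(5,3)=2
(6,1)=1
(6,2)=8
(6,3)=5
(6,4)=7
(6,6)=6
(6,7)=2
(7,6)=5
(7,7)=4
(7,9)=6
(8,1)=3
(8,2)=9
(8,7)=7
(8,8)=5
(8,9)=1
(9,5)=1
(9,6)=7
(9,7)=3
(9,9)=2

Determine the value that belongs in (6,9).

Row 6 already contains {1, 2, 5, 6, 7, 8}.
Column 9 already contains {1, 2, 3, 4, 5, 6, 8}.
Its 3×3 block (box 6) already contains {1, 2, 6, 8}.
The only value from 1–9 not eliminated is 9, so (6,9) = 9.

9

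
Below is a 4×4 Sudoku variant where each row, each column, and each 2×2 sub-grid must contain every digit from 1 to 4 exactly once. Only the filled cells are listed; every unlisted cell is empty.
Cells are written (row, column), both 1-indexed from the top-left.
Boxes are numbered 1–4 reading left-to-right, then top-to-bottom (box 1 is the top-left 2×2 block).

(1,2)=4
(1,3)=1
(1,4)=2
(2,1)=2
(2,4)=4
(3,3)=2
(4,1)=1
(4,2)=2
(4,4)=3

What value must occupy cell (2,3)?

Row 2 already contains {2, 4}.
Column 3 already contains {1, 2}.
Its 2×2 block (box 2) already contains {1, 2, 4}.
The only value from 1–4 not eliminated is 3, so (2,3) = 3.

3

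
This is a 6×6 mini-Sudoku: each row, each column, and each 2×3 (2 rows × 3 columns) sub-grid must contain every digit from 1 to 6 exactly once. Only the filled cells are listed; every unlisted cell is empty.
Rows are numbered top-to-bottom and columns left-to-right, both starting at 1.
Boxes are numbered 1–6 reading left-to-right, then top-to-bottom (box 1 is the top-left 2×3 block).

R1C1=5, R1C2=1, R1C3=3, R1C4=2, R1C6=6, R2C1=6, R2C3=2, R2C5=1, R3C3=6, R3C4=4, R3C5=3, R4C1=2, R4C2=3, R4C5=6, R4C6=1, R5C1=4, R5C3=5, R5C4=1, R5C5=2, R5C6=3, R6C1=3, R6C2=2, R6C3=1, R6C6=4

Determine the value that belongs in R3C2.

5

Row 3 already contains {3, 4, 6}.
Column 2 already contains {1, 2, 3}.
Its 2×3 block (box 3) already contains {2, 3, 6}.
The only value from 1–6 not eliminated is 5, so R3C2 = 5.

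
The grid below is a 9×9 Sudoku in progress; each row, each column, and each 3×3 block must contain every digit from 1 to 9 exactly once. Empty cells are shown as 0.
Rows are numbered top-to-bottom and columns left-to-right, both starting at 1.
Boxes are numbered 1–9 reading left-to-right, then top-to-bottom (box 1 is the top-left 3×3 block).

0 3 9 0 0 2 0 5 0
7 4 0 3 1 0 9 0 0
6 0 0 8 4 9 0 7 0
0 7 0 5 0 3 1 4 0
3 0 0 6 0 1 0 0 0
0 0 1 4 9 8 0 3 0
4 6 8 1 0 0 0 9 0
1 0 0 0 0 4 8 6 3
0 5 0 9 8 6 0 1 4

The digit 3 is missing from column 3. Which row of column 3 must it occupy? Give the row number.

Consider where 3 can go in column 3.
r2c3 is out (row 2 already has a 3).
r3c3 is out (box 1 already has a 3).
r4c3 is out (row 4 already has a 3).
r5c3 is out (row 5 already has a 3).
r8c3 is out (row 8 already has a 3).
So the only cell in column 3 that can hold 3 is r9c3.
That is row 9.

9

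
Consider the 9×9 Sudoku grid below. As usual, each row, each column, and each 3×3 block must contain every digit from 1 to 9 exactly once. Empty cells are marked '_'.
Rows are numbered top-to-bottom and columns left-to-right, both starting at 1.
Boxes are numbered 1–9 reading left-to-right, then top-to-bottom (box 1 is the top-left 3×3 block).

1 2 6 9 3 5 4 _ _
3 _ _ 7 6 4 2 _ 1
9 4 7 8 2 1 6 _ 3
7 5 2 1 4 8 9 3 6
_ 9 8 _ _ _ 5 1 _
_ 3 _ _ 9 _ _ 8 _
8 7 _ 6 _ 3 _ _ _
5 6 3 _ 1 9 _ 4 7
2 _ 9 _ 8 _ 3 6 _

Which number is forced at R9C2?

1

Row 9 already contains {2, 3, 6, 8, 9}.
Column 2 already contains {2, 3, 4, 5, 6, 7, 9}.
Its 3×3 block (box 7) already contains {2, 3, 5, 6, 7, 8, 9}.
The only value from 1–9 not eliminated is 1, so R9C2 = 1.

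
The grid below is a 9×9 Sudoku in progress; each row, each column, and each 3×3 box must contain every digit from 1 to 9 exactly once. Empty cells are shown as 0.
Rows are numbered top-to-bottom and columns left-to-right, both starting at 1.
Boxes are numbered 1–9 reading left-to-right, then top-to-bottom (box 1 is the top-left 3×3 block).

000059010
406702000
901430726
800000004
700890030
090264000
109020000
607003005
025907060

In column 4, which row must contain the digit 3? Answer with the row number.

Consider where 3 can go in column 4.
r1c4 is out (box 2 already has a 3).
r7c4 is out (box 8 already has a 3).
r8c4 is out (row 8 already has a 3).
So the only cell in column 4 that can hold 3 is r4c4.
That is row 4.

4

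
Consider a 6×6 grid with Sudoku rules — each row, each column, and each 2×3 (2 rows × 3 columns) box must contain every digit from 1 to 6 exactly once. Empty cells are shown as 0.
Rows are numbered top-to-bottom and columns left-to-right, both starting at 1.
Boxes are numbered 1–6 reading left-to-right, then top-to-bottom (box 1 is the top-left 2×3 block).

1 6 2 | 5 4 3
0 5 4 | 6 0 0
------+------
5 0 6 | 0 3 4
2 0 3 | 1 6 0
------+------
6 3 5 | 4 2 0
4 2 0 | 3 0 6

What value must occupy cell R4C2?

4

Row 4 already contains {1, 2, 3, 6}.
Column 2 already contains {2, 3, 5, 6}.
Its 2×3 block (box 3) already contains {2, 3, 5, 6}.
The only value from 1–6 not eliminated is 4, so R4C2 = 4.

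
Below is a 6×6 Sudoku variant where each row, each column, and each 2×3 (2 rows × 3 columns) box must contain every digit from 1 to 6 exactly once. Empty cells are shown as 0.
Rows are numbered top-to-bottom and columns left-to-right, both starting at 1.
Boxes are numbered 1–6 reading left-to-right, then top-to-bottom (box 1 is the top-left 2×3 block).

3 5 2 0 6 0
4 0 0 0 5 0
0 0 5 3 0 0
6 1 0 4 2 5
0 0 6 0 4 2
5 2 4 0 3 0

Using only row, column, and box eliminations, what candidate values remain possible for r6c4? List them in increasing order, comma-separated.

Row 6 already contains {2, 3, 4, 5}.
Column 4 already contains {3, 4}.
Its 2×3 block (box 6) already contains {2, 3, 4}.
Removing those from 1–6 leaves {1, 6} as the candidates for r6c4.

1,6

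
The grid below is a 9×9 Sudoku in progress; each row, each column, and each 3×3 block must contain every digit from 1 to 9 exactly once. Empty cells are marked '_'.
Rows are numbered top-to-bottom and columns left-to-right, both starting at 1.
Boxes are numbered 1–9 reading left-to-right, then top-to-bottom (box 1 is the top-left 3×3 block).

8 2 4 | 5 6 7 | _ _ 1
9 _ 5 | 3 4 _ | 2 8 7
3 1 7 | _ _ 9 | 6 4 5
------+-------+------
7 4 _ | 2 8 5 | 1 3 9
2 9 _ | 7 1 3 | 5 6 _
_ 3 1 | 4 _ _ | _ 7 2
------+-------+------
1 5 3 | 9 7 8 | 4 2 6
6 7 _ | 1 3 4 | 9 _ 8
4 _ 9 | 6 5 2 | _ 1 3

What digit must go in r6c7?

8

Row 6 already contains {1, 2, 3, 4, 7}.
Column 7 already contains {1, 2, 4, 5, 6, 9}.
Its 3×3 block (box 6) already contains {1, 2, 3, 5, 6, 7, 9}.
The only value from 1–9 not eliminated is 8, so r6c7 = 8.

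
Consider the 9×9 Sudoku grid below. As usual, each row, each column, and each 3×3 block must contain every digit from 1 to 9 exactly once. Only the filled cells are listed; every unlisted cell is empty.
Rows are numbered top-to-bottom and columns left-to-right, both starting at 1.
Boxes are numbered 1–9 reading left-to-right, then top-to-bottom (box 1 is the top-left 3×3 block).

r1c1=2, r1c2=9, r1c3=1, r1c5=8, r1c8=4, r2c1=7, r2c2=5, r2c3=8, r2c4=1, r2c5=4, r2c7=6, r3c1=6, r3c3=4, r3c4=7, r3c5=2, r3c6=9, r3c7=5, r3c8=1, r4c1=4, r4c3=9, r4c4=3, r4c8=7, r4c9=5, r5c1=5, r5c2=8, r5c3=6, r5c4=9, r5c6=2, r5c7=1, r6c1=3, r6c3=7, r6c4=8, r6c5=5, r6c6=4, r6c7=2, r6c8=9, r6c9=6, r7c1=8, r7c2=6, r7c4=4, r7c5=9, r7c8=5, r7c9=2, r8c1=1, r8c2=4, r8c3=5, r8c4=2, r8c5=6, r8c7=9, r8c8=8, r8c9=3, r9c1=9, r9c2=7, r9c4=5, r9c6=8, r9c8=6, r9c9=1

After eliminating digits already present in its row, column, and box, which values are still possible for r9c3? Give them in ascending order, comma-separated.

2,3

Row 9 already contains {1, 5, 6, 7, 8, 9}.
Column 3 already contains {1, 4, 5, 6, 7, 8, 9}.
Its 3×3 block (box 7) already contains {1, 4, 5, 6, 7, 8, 9}.
Removing those from 1–9 leaves {2, 3} as the candidates for r9c3.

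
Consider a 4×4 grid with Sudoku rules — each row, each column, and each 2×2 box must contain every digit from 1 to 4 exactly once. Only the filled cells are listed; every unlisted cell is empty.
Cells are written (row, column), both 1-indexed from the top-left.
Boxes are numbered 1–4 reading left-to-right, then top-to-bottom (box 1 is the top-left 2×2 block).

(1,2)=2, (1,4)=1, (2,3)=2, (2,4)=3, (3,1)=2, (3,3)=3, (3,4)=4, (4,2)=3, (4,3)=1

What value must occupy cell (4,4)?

Row 4 already contains {1, 3}.
Column 4 already contains {1, 3, 4}.
Its 2×2 block (box 4) already contains {1, 3, 4}.
The only value from 1–4 not eliminated is 2, so (4,4) = 2.

2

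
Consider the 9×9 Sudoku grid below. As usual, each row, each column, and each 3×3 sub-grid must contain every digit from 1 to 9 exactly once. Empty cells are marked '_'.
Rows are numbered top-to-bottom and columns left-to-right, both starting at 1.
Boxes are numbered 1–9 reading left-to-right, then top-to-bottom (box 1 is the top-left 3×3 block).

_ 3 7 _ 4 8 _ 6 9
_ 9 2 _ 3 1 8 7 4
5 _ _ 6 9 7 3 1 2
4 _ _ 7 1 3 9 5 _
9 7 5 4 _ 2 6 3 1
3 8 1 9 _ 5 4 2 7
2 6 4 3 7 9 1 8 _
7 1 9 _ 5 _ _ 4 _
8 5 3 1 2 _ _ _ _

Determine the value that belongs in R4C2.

Row 4 already contains {1, 3, 4, 5, 7, 9}.
Column 2 already contains {1, 3, 5, 6, 7, 8, 9}.
Its 3×3 block (box 4) already contains {1, 3, 4, 5, 7, 8, 9}.
The only value from 1–9 not eliminated is 2, so R4C2 = 2.

2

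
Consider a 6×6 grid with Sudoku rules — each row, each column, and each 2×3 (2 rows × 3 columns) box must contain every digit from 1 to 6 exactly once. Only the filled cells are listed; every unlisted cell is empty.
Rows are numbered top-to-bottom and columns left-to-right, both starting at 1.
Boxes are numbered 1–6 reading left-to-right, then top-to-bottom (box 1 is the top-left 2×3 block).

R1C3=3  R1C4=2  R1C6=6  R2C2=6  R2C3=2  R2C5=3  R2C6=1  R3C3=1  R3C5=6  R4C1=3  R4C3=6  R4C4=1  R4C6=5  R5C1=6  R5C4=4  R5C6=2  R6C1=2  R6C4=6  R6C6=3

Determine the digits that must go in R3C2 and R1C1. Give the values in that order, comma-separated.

2,1

For R3C2:
  Consider where 2 can go in row 3.
  R3C1 is out (column 1 already has a 2).
  R3C4 is out (column 4 already has a 2).
  R3C6 is out (column 6 already has a 2).
  So the only cell in row 3 that can hold 2 is R3C2.
  So R3C2 = 2.
For R1C1:
  Consider where 1 can go in column 1.
  R2C1 is out (row 2 already has a 1).
  R3C1 is out (row 3 already has a 1).
  So the only cell in column 1 that can hold 1 is R1C1.
  So R1C1 = 1.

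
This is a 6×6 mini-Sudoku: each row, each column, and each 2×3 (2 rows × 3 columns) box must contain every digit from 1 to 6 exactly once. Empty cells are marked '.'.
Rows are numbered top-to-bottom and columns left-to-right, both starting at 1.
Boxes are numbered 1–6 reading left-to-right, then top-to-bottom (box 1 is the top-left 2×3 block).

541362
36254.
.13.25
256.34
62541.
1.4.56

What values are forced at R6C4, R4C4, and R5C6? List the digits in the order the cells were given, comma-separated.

2,1,3

For R6C4:
  Row 6 already contains {1, 4, 5, 6}.
  Column 4 already contains {3, 4, 5}.
  Its 2×3 block (box 6) already contains {1, 4, 5, 6}.
  The only value from 1–6 not eliminated is 2, so R6C4 = 2.
For R4C4:
  Row 4 already contains {2, 3, 4, 5, 6}.
  Column 4 already contains {3, 4, 5}.
  Its 2×3 block (box 4) already contains {2, 3, 4, 5}.
  The only value from 1–6 not eliminated is 1, so R4C4 = 1.
For R5C6:
  Row 5 already contains {1, 2, 4, 5, 6}.
  Column 6 already contains {2, 4, 5, 6}.
  Its 2×3 block (box 6) already contains {1, 4, 5, 6}.
  The only value from 1–6 not eliminated is 3, so R5C6 = 3.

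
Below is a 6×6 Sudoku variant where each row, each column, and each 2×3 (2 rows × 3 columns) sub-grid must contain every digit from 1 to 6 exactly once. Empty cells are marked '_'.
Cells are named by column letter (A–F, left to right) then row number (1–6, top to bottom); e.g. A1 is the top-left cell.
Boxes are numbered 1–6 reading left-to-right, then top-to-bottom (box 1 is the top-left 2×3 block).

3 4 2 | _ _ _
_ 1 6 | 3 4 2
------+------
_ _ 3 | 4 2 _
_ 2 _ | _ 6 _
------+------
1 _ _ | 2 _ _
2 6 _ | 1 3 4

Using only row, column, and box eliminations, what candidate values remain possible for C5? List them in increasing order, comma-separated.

4,5

Row 5 already contains {1, 2}.
Column C already contains {2, 3, 6}.
Its 2×3 block (box 5) already contains {1, 2, 6}.
Removing those from 1–6 leaves {4, 5} as the candidates for C5.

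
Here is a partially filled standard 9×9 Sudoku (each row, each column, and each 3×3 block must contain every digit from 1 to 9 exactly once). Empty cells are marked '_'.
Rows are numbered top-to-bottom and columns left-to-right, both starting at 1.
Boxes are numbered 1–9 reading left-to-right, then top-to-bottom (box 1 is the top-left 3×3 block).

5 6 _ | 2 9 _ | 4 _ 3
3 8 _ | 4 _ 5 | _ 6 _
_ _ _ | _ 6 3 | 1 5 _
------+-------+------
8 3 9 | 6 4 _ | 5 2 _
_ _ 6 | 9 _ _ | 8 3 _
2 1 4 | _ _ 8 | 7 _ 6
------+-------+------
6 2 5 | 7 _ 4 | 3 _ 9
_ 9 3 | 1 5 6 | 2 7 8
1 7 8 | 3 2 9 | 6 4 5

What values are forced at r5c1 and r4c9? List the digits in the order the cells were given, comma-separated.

7,1

For r5c1:
  Row 5 already contains {3, 6, 8, 9}.
  Column 1 already contains {1, 2, 3, 5, 6, 8}.
  Its 3×3 block (box 4) already contains {1, 2, 3, 4, 6, 8, 9}.
  The only value from 1–9 not eliminated is 7, so r5c1 = 7.
For r4c9:
  Row 4 already contains {2, 3, 4, 5, 6, 8, 9}.
  Column 9 already contains {3, 5, 6, 8, 9}.
  Its 3×3 block (box 6) already contains {2, 3, 5, 6, 7, 8}.
  The only value from 1–9 not eliminated is 1, so r4c9 = 1.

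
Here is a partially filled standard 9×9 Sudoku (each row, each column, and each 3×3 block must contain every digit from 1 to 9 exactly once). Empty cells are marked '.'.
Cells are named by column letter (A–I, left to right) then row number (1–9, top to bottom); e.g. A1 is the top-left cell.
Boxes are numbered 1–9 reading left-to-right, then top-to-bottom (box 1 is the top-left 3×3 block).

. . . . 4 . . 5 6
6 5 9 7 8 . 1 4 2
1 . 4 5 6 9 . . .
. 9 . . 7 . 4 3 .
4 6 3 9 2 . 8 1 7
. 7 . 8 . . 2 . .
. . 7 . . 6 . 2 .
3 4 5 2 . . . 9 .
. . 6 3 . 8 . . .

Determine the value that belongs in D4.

6

Cell D4 itself could take any of {1, 6} by direct elimination.
Consider where 6 can go in row 4.
A4 is out (column A already has a 6).
C4 is out (column C already has a 6).
F4 is out (column F already has a 6).
I4 is out (column I already has a 6).
So the only cell in row 4 that can hold 6 is D4.
Therefore D4 = 6.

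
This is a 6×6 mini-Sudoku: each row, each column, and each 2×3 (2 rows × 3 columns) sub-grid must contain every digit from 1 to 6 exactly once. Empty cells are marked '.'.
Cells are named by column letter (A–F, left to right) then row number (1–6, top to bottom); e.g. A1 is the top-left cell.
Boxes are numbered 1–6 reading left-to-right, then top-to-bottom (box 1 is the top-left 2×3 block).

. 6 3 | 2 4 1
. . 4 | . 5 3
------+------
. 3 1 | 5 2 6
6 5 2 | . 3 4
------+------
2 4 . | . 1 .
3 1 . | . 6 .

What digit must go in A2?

1

Row 2 already contains {3, 4, 5}.
Column A already contains {2, 3, 6}.
Its 2×3 block (box 1) already contains {3, 4, 6}.
The only value from 1–6 not eliminated is 1, so A2 = 1.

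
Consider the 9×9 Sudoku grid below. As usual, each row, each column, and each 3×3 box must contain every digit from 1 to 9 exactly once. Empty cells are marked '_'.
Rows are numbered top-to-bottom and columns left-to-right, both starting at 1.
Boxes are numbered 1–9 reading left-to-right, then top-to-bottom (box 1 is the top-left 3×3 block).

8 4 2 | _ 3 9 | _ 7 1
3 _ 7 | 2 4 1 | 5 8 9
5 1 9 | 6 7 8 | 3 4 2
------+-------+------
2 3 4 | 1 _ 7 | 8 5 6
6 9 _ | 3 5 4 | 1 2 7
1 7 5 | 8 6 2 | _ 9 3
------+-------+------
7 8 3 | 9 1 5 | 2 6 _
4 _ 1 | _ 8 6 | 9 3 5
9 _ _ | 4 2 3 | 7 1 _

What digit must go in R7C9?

Row 7 already contains {1, 2, 3, 5, 6, 7, 8, 9}.
Column 9 already contains {1, 2, 3, 5, 6, 7, 9}.
Its 3×3 block (box 9) already contains {1, 2, 3, 5, 6, 7, 9}.
The only value from 1–9 not eliminated is 4, so R7C9 = 4.

4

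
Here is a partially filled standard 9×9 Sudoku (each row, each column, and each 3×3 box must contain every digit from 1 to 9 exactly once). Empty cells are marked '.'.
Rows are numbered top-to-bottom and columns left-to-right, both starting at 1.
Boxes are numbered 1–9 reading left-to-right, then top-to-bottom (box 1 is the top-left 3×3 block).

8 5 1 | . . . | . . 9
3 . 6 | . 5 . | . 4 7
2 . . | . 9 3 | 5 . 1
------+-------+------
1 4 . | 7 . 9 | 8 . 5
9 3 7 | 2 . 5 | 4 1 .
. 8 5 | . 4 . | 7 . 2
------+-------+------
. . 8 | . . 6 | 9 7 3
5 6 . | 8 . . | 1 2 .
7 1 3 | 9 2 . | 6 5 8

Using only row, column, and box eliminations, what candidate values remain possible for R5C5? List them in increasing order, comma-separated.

6,8

Row 5 already contains {1, 2, 3, 4, 5, 7, 9}.
Column 5 already contains {2, 4, 5, 9}.
Its 3×3 block (box 5) already contains {2, 4, 5, 7, 9}.
Removing those from 1–9 leaves {6, 8} as the candidates for R5C5.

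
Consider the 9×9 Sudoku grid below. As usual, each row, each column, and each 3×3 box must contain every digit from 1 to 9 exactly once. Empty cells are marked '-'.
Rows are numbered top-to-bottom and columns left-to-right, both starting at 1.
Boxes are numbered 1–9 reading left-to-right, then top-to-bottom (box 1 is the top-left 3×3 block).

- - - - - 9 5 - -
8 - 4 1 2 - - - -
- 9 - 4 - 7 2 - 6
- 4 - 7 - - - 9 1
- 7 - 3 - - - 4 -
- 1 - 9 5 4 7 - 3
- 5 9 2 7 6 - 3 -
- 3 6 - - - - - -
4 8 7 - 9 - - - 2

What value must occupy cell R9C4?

Row 9 already contains {2, 4, 7, 8, 9}.
Column 4 already contains {1, 2, 3, 4, 7, 9}.
Its 3×3 block (box 8) already contains {2, 6, 7, 9}.
The only value from 1–9 not eliminated is 5, so R9C4 = 5.

5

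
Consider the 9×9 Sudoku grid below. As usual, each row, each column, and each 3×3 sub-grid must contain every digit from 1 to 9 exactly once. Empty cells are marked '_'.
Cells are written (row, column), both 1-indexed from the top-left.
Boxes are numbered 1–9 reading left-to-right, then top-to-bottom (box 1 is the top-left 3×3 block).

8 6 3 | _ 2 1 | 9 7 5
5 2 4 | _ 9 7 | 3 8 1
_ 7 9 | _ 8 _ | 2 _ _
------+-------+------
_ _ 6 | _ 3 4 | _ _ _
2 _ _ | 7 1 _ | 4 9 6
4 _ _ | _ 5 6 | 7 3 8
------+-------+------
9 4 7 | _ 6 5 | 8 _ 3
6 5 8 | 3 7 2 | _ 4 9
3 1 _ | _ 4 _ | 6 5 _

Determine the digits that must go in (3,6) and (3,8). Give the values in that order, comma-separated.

3,6

For (3,6):
  Row 3 already contains {2, 7, 8, 9}.
  Column 6 already contains {1, 2, 4, 5, 6, 7}.
  Its 3×3 block (box 2) already contains {1, 2, 7, 8, 9}.
  The only value from 1–9 not eliminated is 3, so (3,6) = 3.
For (3,8):
  Row 3 already contains {2, 7, 8, 9}.
  Column 8 already contains {3, 4, 5, 7, 8, 9}.
  Its 3×3 block (box 3) already contains {1, 2, 3, 5, 7, 8, 9}.
  The only value from 1–9 not eliminated is 6, so (3,8) = 6.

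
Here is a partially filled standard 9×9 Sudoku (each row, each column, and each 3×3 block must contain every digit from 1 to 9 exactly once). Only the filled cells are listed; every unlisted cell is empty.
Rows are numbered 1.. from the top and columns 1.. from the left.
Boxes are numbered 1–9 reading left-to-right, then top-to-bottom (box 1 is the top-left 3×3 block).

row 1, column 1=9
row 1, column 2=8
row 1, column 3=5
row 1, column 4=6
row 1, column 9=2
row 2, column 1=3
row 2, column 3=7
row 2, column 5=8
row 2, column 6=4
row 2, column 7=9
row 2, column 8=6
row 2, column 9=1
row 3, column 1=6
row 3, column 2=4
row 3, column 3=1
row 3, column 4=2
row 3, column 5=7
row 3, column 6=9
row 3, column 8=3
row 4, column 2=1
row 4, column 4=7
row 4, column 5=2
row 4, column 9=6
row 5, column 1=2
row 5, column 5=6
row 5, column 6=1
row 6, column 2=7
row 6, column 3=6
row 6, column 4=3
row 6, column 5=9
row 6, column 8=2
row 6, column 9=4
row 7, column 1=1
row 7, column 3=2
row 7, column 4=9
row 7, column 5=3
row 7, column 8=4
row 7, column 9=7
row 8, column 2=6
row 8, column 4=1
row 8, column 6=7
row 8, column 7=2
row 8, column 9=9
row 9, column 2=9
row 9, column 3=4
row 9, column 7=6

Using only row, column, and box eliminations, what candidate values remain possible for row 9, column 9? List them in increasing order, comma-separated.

3,5,8

Row 9 already contains {4, 6, 9}.
Column 9 already contains {1, 2, 4, 6, 7, 9}.
Its 3×3 block (box 9) already contains {2, 4, 6, 7, 9}.
Removing those from 1–9 leaves {3, 5, 8} as the candidates for row 9, column 9.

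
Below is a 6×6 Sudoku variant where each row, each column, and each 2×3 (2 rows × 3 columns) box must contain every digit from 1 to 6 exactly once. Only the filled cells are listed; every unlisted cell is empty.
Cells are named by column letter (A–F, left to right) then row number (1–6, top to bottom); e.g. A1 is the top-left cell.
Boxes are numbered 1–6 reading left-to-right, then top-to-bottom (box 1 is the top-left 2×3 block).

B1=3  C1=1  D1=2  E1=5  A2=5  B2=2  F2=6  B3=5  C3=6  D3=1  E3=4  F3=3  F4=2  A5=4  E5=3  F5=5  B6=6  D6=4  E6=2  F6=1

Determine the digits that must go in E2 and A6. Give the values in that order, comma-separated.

For E2:
  Row 2 already contains {2, 5, 6}.
  Column E already contains {2, 3, 4, 5}.
  Its 2×3 block (box 2) already contains {2, 5, 6}.
  The only value from 1–6 not eliminated is 1, so E2 = 1.
For A6:
  Row 6 already contains {1, 2, 4, 6}.
  Column A already contains {4, 5}.
  Its 2×3 block (box 5) already contains {4, 6}.
  The only value from 1–6 not eliminated is 3, so A6 = 3.

1,3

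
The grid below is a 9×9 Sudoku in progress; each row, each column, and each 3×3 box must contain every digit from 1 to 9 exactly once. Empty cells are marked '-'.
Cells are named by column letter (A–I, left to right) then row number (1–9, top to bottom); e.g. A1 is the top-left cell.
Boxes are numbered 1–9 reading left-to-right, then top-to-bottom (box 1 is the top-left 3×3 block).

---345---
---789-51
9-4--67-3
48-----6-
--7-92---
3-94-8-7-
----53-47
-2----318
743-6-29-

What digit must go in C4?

2

Cell C4 itself could take any of {1, 2, 5} by direct elimination.
Consider where 2 can go in box 4.
A5 is out (row 5 already has a 2).
B5 is out (row 5 already has a 2).
B6 is out (column B already has a 2).
So the only cell in box 4 that can hold 2 is C4.
Therefore C4 = 2.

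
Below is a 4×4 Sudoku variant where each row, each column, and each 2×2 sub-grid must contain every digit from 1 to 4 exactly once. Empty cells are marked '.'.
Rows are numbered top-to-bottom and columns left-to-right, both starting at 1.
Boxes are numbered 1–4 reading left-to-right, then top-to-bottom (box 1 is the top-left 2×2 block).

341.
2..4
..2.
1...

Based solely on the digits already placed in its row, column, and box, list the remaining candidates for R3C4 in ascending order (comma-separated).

1,3

Row 3 already contains {2}.
Column 4 already contains {4}.
Its 2×2 block (box 4) already contains {2}.
Removing those from 1–4 leaves {1, 3} as the candidates for R3C4.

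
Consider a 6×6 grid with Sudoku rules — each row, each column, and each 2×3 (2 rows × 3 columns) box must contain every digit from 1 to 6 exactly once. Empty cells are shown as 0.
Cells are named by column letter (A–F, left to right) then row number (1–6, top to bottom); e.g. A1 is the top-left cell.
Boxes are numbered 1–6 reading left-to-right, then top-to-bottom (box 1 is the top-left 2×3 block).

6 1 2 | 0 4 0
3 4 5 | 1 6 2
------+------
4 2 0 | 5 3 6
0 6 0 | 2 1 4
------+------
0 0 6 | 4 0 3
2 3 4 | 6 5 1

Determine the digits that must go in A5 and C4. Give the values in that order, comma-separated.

1,3

For A5:
  Consider where 1 can go in row 5.
  B5 is out (column B already has a 1).
  E5 is out (column E already has a 1).
  So the only cell in row 5 that can hold 1 is A5.
  So A5 = 1.
For C4:
  Row 4 already contains {1, 2, 4, 6}.
  Column C already contains {2, 4, 5, 6}.
  Its 2×3 block (box 3) already contains {2, 4, 6}.
  The only value from 1–6 not eliminated is 3, so C4 = 3.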